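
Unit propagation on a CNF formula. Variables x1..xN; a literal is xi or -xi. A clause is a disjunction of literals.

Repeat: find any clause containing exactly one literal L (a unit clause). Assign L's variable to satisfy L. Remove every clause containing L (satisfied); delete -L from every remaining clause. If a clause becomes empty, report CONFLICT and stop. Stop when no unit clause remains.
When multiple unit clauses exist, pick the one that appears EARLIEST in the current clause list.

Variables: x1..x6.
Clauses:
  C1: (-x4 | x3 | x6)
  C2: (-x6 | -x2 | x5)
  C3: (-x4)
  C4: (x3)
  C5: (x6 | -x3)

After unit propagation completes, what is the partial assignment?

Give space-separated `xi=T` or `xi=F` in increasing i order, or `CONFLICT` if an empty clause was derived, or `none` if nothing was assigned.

Answer: x3=T x4=F x6=T

Derivation:
unit clause [-4] forces x4=F; simplify:
  satisfied 2 clause(s); 3 remain; assigned so far: [4]
unit clause [3] forces x3=T; simplify:
  drop -3 from [6, -3] -> [6]
  satisfied 1 clause(s); 2 remain; assigned so far: [3, 4]
unit clause [6] forces x6=T; simplify:
  drop -6 from [-6, -2, 5] -> [-2, 5]
  satisfied 1 clause(s); 1 remain; assigned so far: [3, 4, 6]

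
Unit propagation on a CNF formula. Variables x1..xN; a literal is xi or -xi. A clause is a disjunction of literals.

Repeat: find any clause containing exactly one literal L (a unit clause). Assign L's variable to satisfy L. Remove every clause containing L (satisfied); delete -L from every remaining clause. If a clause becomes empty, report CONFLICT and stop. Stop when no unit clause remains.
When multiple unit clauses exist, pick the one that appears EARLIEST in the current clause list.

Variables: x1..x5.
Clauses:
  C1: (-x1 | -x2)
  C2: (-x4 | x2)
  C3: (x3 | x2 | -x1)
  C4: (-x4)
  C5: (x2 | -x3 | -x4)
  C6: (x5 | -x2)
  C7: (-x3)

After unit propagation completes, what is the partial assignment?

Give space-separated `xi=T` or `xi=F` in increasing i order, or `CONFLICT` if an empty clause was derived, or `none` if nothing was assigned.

Answer: x3=F x4=F

Derivation:
unit clause [-4] forces x4=F; simplify:
  satisfied 3 clause(s); 4 remain; assigned so far: [4]
unit clause [-3] forces x3=F; simplify:
  drop 3 from [3, 2, -1] -> [2, -1]
  satisfied 1 clause(s); 3 remain; assigned so far: [3, 4]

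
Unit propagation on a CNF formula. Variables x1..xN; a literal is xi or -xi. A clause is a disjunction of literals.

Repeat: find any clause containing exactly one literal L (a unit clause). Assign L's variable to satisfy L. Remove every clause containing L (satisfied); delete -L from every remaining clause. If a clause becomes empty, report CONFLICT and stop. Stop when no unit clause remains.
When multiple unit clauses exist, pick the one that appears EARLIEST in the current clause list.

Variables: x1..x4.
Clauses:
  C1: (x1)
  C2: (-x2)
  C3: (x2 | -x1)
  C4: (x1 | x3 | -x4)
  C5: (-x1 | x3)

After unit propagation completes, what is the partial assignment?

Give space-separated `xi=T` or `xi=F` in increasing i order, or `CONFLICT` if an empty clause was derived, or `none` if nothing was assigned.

unit clause [1] forces x1=T; simplify:
  drop -1 from [2, -1] -> [2]
  drop -1 from [-1, 3] -> [3]
  satisfied 2 clause(s); 3 remain; assigned so far: [1]
unit clause [-2] forces x2=F; simplify:
  drop 2 from [2] -> [] (empty!)
  satisfied 1 clause(s); 2 remain; assigned so far: [1, 2]
CONFLICT (empty clause)

Answer: CONFLICT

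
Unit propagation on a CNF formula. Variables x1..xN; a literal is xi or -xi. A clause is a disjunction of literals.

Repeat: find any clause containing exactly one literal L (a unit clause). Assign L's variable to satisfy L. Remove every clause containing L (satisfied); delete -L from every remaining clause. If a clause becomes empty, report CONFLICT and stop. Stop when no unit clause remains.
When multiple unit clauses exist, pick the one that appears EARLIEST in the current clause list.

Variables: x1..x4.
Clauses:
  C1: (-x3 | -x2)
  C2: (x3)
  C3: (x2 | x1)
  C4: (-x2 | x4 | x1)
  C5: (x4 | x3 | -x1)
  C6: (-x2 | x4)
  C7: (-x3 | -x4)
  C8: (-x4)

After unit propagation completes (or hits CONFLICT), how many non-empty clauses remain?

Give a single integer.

Answer: 0

Derivation:
unit clause [3] forces x3=T; simplify:
  drop -3 from [-3, -2] -> [-2]
  drop -3 from [-3, -4] -> [-4]
  satisfied 2 clause(s); 6 remain; assigned so far: [3]
unit clause [-2] forces x2=F; simplify:
  drop 2 from [2, 1] -> [1]
  satisfied 3 clause(s); 3 remain; assigned so far: [2, 3]
unit clause [1] forces x1=T; simplify:
  satisfied 1 clause(s); 2 remain; assigned so far: [1, 2, 3]
unit clause [-4] forces x4=F; simplify:
  satisfied 2 clause(s); 0 remain; assigned so far: [1, 2, 3, 4]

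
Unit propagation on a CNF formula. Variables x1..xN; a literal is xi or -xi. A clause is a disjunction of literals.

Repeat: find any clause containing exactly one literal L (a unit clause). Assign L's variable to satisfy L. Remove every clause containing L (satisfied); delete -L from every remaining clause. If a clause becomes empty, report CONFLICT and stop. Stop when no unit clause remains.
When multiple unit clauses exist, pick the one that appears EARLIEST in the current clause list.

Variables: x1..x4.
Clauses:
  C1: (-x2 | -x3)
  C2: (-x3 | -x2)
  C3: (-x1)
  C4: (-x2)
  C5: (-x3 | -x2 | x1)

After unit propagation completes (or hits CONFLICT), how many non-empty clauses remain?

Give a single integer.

unit clause [-1] forces x1=F; simplify:
  drop 1 from [-3, -2, 1] -> [-3, -2]
  satisfied 1 clause(s); 4 remain; assigned so far: [1]
unit clause [-2] forces x2=F; simplify:
  satisfied 4 clause(s); 0 remain; assigned so far: [1, 2]

Answer: 0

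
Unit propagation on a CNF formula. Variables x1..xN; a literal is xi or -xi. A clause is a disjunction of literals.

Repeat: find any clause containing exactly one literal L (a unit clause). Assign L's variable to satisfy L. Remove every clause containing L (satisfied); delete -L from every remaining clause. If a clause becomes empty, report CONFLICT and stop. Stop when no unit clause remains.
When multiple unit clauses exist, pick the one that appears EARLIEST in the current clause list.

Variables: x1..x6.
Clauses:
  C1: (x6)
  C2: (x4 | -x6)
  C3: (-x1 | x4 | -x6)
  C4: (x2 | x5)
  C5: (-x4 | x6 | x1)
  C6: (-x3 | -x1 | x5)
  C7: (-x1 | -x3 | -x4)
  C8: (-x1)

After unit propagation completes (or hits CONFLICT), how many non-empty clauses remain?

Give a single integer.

unit clause [6] forces x6=T; simplify:
  drop -6 from [4, -6] -> [4]
  drop -6 from [-1, 4, -6] -> [-1, 4]
  satisfied 2 clause(s); 6 remain; assigned so far: [6]
unit clause [4] forces x4=T; simplify:
  drop -4 from [-1, -3, -4] -> [-1, -3]
  satisfied 2 clause(s); 4 remain; assigned so far: [4, 6]
unit clause [-1] forces x1=F; simplify:
  satisfied 3 clause(s); 1 remain; assigned so far: [1, 4, 6]

Answer: 1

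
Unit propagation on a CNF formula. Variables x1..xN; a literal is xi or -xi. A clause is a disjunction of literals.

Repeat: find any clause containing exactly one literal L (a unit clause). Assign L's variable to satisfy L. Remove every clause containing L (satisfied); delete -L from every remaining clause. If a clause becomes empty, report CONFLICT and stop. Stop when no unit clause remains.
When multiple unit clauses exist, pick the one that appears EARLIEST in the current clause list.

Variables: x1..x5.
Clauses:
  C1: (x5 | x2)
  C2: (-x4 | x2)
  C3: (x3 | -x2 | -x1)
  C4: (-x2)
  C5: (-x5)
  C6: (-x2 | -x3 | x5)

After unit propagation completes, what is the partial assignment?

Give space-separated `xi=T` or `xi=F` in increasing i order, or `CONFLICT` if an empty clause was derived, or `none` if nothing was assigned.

Answer: CONFLICT

Derivation:
unit clause [-2] forces x2=F; simplify:
  drop 2 from [5, 2] -> [5]
  drop 2 from [-4, 2] -> [-4]
  satisfied 3 clause(s); 3 remain; assigned so far: [2]
unit clause [5] forces x5=T; simplify:
  drop -5 from [-5] -> [] (empty!)
  satisfied 1 clause(s); 2 remain; assigned so far: [2, 5]
CONFLICT (empty clause)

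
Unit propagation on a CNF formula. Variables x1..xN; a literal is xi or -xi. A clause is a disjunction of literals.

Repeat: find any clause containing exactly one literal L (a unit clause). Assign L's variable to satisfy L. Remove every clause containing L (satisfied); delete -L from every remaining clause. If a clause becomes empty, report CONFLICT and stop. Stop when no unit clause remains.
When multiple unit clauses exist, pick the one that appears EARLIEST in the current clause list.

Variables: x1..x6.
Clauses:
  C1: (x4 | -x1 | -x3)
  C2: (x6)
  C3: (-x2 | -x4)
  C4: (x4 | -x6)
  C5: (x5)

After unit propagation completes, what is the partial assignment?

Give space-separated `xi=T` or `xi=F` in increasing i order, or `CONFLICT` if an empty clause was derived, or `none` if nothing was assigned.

Answer: x2=F x4=T x5=T x6=T

Derivation:
unit clause [6] forces x6=T; simplify:
  drop -6 from [4, -6] -> [4]
  satisfied 1 clause(s); 4 remain; assigned so far: [6]
unit clause [4] forces x4=T; simplify:
  drop -4 from [-2, -4] -> [-2]
  satisfied 2 clause(s); 2 remain; assigned so far: [4, 6]
unit clause [-2] forces x2=F; simplify:
  satisfied 1 clause(s); 1 remain; assigned so far: [2, 4, 6]
unit clause [5] forces x5=T; simplify:
  satisfied 1 clause(s); 0 remain; assigned so far: [2, 4, 5, 6]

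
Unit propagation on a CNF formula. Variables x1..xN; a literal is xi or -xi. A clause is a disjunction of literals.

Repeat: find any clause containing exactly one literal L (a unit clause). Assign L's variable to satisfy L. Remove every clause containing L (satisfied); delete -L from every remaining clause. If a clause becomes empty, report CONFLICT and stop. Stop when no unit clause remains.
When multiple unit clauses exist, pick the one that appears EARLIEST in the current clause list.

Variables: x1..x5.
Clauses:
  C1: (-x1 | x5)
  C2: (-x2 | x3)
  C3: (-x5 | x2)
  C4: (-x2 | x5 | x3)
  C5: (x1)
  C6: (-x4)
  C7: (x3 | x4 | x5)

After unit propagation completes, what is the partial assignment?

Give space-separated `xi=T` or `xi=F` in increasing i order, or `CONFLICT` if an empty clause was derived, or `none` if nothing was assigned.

Answer: x1=T x2=T x3=T x4=F x5=T

Derivation:
unit clause [1] forces x1=T; simplify:
  drop -1 from [-1, 5] -> [5]
  satisfied 1 clause(s); 6 remain; assigned so far: [1]
unit clause [5] forces x5=T; simplify:
  drop -5 from [-5, 2] -> [2]
  satisfied 3 clause(s); 3 remain; assigned so far: [1, 5]
unit clause [2] forces x2=T; simplify:
  drop -2 from [-2, 3] -> [3]
  satisfied 1 clause(s); 2 remain; assigned so far: [1, 2, 5]
unit clause [3] forces x3=T; simplify:
  satisfied 1 clause(s); 1 remain; assigned so far: [1, 2, 3, 5]
unit clause [-4] forces x4=F; simplify:
  satisfied 1 clause(s); 0 remain; assigned so far: [1, 2, 3, 4, 5]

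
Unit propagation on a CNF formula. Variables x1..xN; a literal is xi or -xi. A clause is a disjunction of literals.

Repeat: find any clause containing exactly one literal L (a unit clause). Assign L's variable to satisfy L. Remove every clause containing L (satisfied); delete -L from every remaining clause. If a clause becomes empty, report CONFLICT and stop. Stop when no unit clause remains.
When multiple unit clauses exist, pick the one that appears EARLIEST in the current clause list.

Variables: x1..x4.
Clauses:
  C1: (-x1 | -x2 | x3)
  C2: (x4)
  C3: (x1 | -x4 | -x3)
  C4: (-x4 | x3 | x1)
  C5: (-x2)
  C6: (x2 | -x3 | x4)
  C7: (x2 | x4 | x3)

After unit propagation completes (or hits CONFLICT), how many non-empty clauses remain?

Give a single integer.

Answer: 2

Derivation:
unit clause [4] forces x4=T; simplify:
  drop -4 from [1, -4, -3] -> [1, -3]
  drop -4 from [-4, 3, 1] -> [3, 1]
  satisfied 3 clause(s); 4 remain; assigned so far: [4]
unit clause [-2] forces x2=F; simplify:
  satisfied 2 clause(s); 2 remain; assigned so far: [2, 4]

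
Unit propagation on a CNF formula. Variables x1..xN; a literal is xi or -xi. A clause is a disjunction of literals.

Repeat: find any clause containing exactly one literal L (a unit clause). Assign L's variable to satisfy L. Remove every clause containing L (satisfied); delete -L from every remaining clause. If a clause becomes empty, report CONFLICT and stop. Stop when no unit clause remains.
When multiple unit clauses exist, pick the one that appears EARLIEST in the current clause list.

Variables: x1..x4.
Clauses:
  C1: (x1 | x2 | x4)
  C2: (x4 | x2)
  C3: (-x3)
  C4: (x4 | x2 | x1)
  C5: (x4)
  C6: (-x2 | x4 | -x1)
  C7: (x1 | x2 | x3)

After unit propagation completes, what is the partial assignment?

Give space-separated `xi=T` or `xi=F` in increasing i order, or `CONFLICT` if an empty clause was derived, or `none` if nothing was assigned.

unit clause [-3] forces x3=F; simplify:
  drop 3 from [1, 2, 3] -> [1, 2]
  satisfied 1 clause(s); 6 remain; assigned so far: [3]
unit clause [4] forces x4=T; simplify:
  satisfied 5 clause(s); 1 remain; assigned so far: [3, 4]

Answer: x3=F x4=T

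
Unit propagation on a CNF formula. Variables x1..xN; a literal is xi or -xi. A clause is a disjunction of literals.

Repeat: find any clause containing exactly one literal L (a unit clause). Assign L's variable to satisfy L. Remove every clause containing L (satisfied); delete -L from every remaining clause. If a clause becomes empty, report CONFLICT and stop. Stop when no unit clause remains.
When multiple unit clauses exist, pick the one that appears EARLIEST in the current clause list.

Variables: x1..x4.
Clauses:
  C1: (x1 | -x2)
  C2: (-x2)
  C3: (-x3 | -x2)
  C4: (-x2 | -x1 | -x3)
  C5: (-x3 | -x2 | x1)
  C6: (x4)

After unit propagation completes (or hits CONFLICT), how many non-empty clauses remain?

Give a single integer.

Answer: 0

Derivation:
unit clause [-2] forces x2=F; simplify:
  satisfied 5 clause(s); 1 remain; assigned so far: [2]
unit clause [4] forces x4=T; simplify:
  satisfied 1 clause(s); 0 remain; assigned so far: [2, 4]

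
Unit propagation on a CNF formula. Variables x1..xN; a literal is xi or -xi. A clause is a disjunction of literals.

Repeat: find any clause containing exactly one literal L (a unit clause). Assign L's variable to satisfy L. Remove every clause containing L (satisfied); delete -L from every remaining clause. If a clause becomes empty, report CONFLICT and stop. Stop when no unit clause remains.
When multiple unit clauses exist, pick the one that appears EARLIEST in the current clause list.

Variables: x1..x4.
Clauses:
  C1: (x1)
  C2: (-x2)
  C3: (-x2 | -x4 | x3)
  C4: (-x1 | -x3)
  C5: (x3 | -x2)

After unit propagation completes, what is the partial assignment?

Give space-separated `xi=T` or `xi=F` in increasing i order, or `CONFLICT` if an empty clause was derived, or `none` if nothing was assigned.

Answer: x1=T x2=F x3=F

Derivation:
unit clause [1] forces x1=T; simplify:
  drop -1 from [-1, -3] -> [-3]
  satisfied 1 clause(s); 4 remain; assigned so far: [1]
unit clause [-2] forces x2=F; simplify:
  satisfied 3 clause(s); 1 remain; assigned so far: [1, 2]
unit clause [-3] forces x3=F; simplify:
  satisfied 1 clause(s); 0 remain; assigned so far: [1, 2, 3]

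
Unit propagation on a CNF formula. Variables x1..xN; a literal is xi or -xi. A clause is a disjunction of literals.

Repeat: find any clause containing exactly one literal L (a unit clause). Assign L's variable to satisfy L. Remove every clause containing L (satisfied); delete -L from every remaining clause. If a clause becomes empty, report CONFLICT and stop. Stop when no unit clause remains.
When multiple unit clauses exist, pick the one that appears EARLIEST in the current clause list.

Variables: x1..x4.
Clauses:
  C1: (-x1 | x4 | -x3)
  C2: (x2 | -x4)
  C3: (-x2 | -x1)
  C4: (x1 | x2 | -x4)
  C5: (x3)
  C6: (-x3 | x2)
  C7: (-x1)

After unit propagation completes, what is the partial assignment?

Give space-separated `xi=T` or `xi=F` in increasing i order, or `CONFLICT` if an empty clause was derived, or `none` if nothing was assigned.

unit clause [3] forces x3=T; simplify:
  drop -3 from [-1, 4, -3] -> [-1, 4]
  drop -3 from [-3, 2] -> [2]
  satisfied 1 clause(s); 6 remain; assigned so far: [3]
unit clause [2] forces x2=T; simplify:
  drop -2 from [-2, -1] -> [-1]
  satisfied 3 clause(s); 3 remain; assigned so far: [2, 3]
unit clause [-1] forces x1=F; simplify:
  satisfied 3 clause(s); 0 remain; assigned so far: [1, 2, 3]

Answer: x1=F x2=T x3=T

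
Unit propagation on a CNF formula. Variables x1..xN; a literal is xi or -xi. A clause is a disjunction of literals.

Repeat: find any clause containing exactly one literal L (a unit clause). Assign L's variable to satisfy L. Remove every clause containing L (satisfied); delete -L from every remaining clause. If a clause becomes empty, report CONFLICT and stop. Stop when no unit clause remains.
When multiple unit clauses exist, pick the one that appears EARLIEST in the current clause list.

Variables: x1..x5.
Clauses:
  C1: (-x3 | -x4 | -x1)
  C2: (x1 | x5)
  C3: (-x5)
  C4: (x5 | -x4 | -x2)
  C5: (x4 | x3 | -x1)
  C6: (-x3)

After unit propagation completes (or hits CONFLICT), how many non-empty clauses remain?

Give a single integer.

unit clause [-5] forces x5=F; simplify:
  drop 5 from [1, 5] -> [1]
  drop 5 from [5, -4, -2] -> [-4, -2]
  satisfied 1 clause(s); 5 remain; assigned so far: [5]
unit clause [1] forces x1=T; simplify:
  drop -1 from [-3, -4, -1] -> [-3, -4]
  drop -1 from [4, 3, -1] -> [4, 3]
  satisfied 1 clause(s); 4 remain; assigned so far: [1, 5]
unit clause [-3] forces x3=F; simplify:
  drop 3 from [4, 3] -> [4]
  satisfied 2 clause(s); 2 remain; assigned so far: [1, 3, 5]
unit clause [4] forces x4=T; simplify:
  drop -4 from [-4, -2] -> [-2]
  satisfied 1 clause(s); 1 remain; assigned so far: [1, 3, 4, 5]
unit clause [-2] forces x2=F; simplify:
  satisfied 1 clause(s); 0 remain; assigned so far: [1, 2, 3, 4, 5]

Answer: 0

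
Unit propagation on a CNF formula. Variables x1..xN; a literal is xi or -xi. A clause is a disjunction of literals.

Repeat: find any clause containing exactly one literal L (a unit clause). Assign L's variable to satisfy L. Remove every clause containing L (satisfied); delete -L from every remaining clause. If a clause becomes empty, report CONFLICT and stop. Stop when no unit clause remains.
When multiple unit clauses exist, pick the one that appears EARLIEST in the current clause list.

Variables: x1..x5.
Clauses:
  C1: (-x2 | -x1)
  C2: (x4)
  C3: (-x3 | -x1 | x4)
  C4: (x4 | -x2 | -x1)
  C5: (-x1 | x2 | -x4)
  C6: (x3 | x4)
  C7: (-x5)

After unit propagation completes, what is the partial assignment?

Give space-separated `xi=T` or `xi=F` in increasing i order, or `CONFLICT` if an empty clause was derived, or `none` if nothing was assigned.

Answer: x4=T x5=F

Derivation:
unit clause [4] forces x4=T; simplify:
  drop -4 from [-1, 2, -4] -> [-1, 2]
  satisfied 4 clause(s); 3 remain; assigned so far: [4]
unit clause [-5] forces x5=F; simplify:
  satisfied 1 clause(s); 2 remain; assigned so far: [4, 5]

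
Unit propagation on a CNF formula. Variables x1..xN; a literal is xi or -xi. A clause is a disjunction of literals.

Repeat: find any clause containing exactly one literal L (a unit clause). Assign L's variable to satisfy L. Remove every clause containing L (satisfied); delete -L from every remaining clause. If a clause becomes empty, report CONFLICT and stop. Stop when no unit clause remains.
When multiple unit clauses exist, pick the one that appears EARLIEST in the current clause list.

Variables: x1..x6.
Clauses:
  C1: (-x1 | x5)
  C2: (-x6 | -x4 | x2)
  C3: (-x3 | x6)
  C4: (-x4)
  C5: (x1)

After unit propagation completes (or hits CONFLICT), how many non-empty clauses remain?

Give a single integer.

unit clause [-4] forces x4=F; simplify:
  satisfied 2 clause(s); 3 remain; assigned so far: [4]
unit clause [1] forces x1=T; simplify:
  drop -1 from [-1, 5] -> [5]
  satisfied 1 clause(s); 2 remain; assigned so far: [1, 4]
unit clause [5] forces x5=T; simplify:
  satisfied 1 clause(s); 1 remain; assigned so far: [1, 4, 5]

Answer: 1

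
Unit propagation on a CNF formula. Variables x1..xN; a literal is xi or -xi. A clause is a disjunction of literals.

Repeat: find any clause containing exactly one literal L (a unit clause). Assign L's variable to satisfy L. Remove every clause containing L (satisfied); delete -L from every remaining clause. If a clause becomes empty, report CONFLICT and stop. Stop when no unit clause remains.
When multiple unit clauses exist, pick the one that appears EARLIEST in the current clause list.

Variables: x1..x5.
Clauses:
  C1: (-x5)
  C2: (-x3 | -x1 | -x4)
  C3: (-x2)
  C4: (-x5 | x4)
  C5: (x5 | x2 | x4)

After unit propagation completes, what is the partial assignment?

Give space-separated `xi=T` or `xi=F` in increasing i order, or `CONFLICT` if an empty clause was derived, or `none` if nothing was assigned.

Answer: x2=F x4=T x5=F

Derivation:
unit clause [-5] forces x5=F; simplify:
  drop 5 from [5, 2, 4] -> [2, 4]
  satisfied 2 clause(s); 3 remain; assigned so far: [5]
unit clause [-2] forces x2=F; simplify:
  drop 2 from [2, 4] -> [4]
  satisfied 1 clause(s); 2 remain; assigned so far: [2, 5]
unit clause [4] forces x4=T; simplify:
  drop -4 from [-3, -1, -4] -> [-3, -1]
  satisfied 1 clause(s); 1 remain; assigned so far: [2, 4, 5]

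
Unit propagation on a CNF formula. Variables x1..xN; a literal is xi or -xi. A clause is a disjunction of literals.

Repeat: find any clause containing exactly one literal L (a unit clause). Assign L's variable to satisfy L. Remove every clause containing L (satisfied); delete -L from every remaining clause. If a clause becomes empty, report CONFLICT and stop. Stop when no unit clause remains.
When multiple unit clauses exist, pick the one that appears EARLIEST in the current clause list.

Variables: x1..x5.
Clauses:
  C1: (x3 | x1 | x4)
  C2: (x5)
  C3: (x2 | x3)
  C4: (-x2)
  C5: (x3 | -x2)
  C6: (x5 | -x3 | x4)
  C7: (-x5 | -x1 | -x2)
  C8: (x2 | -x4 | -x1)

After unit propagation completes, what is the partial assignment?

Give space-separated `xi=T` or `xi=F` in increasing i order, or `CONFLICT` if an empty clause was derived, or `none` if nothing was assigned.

Answer: x2=F x3=T x5=T

Derivation:
unit clause [5] forces x5=T; simplify:
  drop -5 from [-5, -1, -2] -> [-1, -2]
  satisfied 2 clause(s); 6 remain; assigned so far: [5]
unit clause [-2] forces x2=F; simplify:
  drop 2 from [2, 3] -> [3]
  drop 2 from [2, -4, -1] -> [-4, -1]
  satisfied 3 clause(s); 3 remain; assigned so far: [2, 5]
unit clause [3] forces x3=T; simplify:
  satisfied 2 clause(s); 1 remain; assigned so far: [2, 3, 5]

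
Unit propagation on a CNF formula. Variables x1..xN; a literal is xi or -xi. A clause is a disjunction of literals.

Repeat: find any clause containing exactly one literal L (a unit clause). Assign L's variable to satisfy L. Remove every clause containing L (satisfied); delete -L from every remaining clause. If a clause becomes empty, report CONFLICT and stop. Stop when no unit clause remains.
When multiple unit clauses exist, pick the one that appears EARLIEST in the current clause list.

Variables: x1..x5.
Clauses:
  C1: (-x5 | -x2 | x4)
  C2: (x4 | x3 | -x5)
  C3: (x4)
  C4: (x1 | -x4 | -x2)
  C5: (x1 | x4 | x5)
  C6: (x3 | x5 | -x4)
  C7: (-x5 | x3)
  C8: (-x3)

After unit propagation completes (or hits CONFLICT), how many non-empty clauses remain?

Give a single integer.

Answer: 1

Derivation:
unit clause [4] forces x4=T; simplify:
  drop -4 from [1, -4, -2] -> [1, -2]
  drop -4 from [3, 5, -4] -> [3, 5]
  satisfied 4 clause(s); 4 remain; assigned so far: [4]
unit clause [-3] forces x3=F; simplify:
  drop 3 from [3, 5] -> [5]
  drop 3 from [-5, 3] -> [-5]
  satisfied 1 clause(s); 3 remain; assigned so far: [3, 4]
unit clause [5] forces x5=T; simplify:
  drop -5 from [-5] -> [] (empty!)
  satisfied 1 clause(s); 2 remain; assigned so far: [3, 4, 5]
CONFLICT (empty clause)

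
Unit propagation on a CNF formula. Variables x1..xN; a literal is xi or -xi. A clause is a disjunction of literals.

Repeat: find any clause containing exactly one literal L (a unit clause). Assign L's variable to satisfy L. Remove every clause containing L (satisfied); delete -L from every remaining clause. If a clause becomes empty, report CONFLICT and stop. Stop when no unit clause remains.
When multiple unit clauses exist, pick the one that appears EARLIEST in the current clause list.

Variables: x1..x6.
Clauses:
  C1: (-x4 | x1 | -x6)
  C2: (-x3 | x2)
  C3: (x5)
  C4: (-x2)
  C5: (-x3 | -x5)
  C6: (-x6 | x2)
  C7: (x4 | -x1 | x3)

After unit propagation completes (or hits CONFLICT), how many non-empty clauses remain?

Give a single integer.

Answer: 1

Derivation:
unit clause [5] forces x5=T; simplify:
  drop -5 from [-3, -5] -> [-3]
  satisfied 1 clause(s); 6 remain; assigned so far: [5]
unit clause [-2] forces x2=F; simplify:
  drop 2 from [-3, 2] -> [-3]
  drop 2 from [-6, 2] -> [-6]
  satisfied 1 clause(s); 5 remain; assigned so far: [2, 5]
unit clause [-3] forces x3=F; simplify:
  drop 3 from [4, -1, 3] -> [4, -1]
  satisfied 2 clause(s); 3 remain; assigned so far: [2, 3, 5]
unit clause [-6] forces x6=F; simplify:
  satisfied 2 clause(s); 1 remain; assigned so far: [2, 3, 5, 6]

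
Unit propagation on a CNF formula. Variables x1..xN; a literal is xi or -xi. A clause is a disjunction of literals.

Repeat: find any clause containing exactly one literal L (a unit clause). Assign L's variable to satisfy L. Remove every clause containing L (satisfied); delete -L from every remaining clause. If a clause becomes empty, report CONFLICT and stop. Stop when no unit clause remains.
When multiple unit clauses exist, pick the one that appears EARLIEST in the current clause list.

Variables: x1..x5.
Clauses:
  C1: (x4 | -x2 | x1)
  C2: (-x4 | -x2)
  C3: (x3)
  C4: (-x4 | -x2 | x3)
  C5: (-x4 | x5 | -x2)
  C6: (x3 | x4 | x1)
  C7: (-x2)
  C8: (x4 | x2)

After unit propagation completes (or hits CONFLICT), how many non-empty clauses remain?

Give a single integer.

Answer: 0

Derivation:
unit clause [3] forces x3=T; simplify:
  satisfied 3 clause(s); 5 remain; assigned so far: [3]
unit clause [-2] forces x2=F; simplify:
  drop 2 from [4, 2] -> [4]
  satisfied 4 clause(s); 1 remain; assigned so far: [2, 3]
unit clause [4] forces x4=T; simplify:
  satisfied 1 clause(s); 0 remain; assigned so far: [2, 3, 4]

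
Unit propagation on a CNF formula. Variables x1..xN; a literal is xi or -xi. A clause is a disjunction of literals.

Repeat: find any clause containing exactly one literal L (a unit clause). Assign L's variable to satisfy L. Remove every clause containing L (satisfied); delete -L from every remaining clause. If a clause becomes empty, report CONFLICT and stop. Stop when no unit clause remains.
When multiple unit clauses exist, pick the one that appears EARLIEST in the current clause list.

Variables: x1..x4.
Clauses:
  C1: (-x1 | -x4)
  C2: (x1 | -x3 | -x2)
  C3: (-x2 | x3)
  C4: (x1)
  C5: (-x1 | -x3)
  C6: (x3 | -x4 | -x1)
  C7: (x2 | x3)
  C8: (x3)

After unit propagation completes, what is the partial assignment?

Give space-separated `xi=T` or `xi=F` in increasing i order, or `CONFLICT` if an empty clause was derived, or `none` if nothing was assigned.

unit clause [1] forces x1=T; simplify:
  drop -1 from [-1, -4] -> [-4]
  drop -1 from [-1, -3] -> [-3]
  drop -1 from [3, -4, -1] -> [3, -4]
  satisfied 2 clause(s); 6 remain; assigned so far: [1]
unit clause [-4] forces x4=F; simplify:
  satisfied 2 clause(s); 4 remain; assigned so far: [1, 4]
unit clause [-3] forces x3=F; simplify:
  drop 3 from [-2, 3] -> [-2]
  drop 3 from [2, 3] -> [2]
  drop 3 from [3] -> [] (empty!)
  satisfied 1 clause(s); 3 remain; assigned so far: [1, 3, 4]
CONFLICT (empty clause)

Answer: CONFLICT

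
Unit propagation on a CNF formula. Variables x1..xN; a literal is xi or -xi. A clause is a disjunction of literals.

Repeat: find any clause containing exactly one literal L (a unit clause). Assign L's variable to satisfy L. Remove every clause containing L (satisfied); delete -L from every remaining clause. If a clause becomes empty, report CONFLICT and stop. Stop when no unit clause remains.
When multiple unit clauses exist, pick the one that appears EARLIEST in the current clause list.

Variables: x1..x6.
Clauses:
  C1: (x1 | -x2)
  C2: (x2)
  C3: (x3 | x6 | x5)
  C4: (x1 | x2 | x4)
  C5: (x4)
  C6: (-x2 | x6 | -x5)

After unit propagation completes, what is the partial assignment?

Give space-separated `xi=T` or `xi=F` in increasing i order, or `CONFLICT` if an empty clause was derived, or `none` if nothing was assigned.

Answer: x1=T x2=T x4=T

Derivation:
unit clause [2] forces x2=T; simplify:
  drop -2 from [1, -2] -> [1]
  drop -2 from [-2, 6, -5] -> [6, -5]
  satisfied 2 clause(s); 4 remain; assigned so far: [2]
unit clause [1] forces x1=T; simplify:
  satisfied 1 clause(s); 3 remain; assigned so far: [1, 2]
unit clause [4] forces x4=T; simplify:
  satisfied 1 clause(s); 2 remain; assigned so far: [1, 2, 4]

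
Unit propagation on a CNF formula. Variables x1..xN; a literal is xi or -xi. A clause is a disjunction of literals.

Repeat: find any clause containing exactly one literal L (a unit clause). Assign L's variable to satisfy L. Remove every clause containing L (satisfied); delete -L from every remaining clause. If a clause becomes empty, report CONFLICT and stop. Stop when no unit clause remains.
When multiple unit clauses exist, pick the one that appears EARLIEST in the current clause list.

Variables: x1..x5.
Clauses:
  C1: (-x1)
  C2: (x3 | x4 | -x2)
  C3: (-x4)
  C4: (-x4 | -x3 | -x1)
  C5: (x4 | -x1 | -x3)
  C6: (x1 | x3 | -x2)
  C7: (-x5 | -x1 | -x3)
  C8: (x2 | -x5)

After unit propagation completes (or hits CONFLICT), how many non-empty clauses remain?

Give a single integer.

Answer: 3

Derivation:
unit clause [-1] forces x1=F; simplify:
  drop 1 from [1, 3, -2] -> [3, -2]
  satisfied 4 clause(s); 4 remain; assigned so far: [1]
unit clause [-4] forces x4=F; simplify:
  drop 4 from [3, 4, -2] -> [3, -2]
  satisfied 1 clause(s); 3 remain; assigned so far: [1, 4]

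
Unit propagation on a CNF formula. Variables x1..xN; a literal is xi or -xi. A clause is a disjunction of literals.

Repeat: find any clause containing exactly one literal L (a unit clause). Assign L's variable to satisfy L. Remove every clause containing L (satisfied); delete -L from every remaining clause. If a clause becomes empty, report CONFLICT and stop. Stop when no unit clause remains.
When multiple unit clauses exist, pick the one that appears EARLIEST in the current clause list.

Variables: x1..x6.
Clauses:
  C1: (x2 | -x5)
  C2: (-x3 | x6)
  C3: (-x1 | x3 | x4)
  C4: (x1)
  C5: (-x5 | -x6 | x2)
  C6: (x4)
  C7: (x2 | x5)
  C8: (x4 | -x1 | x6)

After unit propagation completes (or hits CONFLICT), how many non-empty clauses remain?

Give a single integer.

Answer: 4

Derivation:
unit clause [1] forces x1=T; simplify:
  drop -1 from [-1, 3, 4] -> [3, 4]
  drop -1 from [4, -1, 6] -> [4, 6]
  satisfied 1 clause(s); 7 remain; assigned so far: [1]
unit clause [4] forces x4=T; simplify:
  satisfied 3 clause(s); 4 remain; assigned so far: [1, 4]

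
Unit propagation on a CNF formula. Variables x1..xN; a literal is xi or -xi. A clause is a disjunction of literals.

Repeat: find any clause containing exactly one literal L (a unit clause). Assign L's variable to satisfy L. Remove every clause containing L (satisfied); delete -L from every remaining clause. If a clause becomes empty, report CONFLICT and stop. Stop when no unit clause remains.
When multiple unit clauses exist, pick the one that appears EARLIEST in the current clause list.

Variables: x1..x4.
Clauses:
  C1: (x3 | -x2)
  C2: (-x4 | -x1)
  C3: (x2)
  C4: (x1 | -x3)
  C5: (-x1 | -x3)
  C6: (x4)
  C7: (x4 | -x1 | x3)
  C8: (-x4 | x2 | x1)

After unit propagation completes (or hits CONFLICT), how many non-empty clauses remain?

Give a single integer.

unit clause [2] forces x2=T; simplify:
  drop -2 from [3, -2] -> [3]
  satisfied 2 clause(s); 6 remain; assigned so far: [2]
unit clause [3] forces x3=T; simplify:
  drop -3 from [1, -3] -> [1]
  drop -3 from [-1, -3] -> [-1]
  satisfied 2 clause(s); 4 remain; assigned so far: [2, 3]
unit clause [1] forces x1=T; simplify:
  drop -1 from [-4, -1] -> [-4]
  drop -1 from [-1] -> [] (empty!)
  satisfied 1 clause(s); 3 remain; assigned so far: [1, 2, 3]
CONFLICT (empty clause)

Answer: 2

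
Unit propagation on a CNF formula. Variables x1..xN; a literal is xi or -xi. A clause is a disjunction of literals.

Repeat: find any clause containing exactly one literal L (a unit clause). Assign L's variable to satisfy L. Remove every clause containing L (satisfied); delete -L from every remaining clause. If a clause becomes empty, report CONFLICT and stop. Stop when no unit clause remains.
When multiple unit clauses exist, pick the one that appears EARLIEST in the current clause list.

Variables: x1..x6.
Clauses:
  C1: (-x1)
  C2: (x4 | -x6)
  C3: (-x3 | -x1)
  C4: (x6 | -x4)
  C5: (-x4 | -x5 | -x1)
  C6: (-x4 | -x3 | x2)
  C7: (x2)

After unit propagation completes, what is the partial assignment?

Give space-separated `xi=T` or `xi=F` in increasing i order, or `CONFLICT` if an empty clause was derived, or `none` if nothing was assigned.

Answer: x1=F x2=T

Derivation:
unit clause [-1] forces x1=F; simplify:
  satisfied 3 clause(s); 4 remain; assigned so far: [1]
unit clause [2] forces x2=T; simplify:
  satisfied 2 clause(s); 2 remain; assigned so far: [1, 2]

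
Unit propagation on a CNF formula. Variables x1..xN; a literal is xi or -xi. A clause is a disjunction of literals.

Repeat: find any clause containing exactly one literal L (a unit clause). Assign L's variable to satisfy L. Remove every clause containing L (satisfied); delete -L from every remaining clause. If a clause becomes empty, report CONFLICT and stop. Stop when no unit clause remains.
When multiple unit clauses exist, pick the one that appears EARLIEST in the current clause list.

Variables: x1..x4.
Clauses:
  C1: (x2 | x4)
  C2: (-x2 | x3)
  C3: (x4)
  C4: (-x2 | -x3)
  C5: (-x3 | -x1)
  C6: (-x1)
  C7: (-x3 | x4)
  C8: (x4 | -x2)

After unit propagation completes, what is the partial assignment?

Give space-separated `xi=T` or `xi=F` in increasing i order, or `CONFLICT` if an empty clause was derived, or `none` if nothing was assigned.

Answer: x1=F x4=T

Derivation:
unit clause [4] forces x4=T; simplify:
  satisfied 4 clause(s); 4 remain; assigned so far: [4]
unit clause [-1] forces x1=F; simplify:
  satisfied 2 clause(s); 2 remain; assigned so far: [1, 4]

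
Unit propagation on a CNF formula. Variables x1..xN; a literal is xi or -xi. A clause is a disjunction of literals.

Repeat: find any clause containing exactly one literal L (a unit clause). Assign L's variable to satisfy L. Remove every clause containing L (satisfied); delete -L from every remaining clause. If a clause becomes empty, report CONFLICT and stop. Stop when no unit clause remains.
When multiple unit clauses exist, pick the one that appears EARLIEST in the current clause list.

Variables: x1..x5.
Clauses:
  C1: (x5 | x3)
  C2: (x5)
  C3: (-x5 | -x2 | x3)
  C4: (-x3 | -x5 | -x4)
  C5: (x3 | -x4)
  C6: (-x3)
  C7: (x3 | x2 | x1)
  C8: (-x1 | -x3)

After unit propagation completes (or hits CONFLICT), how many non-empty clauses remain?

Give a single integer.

unit clause [5] forces x5=T; simplify:
  drop -5 from [-5, -2, 3] -> [-2, 3]
  drop -5 from [-3, -5, -4] -> [-3, -4]
  satisfied 2 clause(s); 6 remain; assigned so far: [5]
unit clause [-3] forces x3=F; simplify:
  drop 3 from [-2, 3] -> [-2]
  drop 3 from [3, -4] -> [-4]
  drop 3 from [3, 2, 1] -> [2, 1]
  satisfied 3 clause(s); 3 remain; assigned so far: [3, 5]
unit clause [-2] forces x2=F; simplify:
  drop 2 from [2, 1] -> [1]
  satisfied 1 clause(s); 2 remain; assigned so far: [2, 3, 5]
unit clause [-4] forces x4=F; simplify:
  satisfied 1 clause(s); 1 remain; assigned so far: [2, 3, 4, 5]
unit clause [1] forces x1=T; simplify:
  satisfied 1 clause(s); 0 remain; assigned so far: [1, 2, 3, 4, 5]

Answer: 0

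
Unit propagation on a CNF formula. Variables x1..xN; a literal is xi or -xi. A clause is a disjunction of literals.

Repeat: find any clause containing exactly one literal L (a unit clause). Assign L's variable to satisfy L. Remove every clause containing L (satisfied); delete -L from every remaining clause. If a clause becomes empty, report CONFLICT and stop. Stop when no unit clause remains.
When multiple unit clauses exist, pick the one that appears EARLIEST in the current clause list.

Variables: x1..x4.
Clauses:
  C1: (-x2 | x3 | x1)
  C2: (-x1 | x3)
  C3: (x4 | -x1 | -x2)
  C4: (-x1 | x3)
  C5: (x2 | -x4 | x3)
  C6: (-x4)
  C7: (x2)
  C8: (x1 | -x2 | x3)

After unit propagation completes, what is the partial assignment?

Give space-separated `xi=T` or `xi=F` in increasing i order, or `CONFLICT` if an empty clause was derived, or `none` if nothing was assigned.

unit clause [-4] forces x4=F; simplify:
  drop 4 from [4, -1, -2] -> [-1, -2]
  satisfied 2 clause(s); 6 remain; assigned so far: [4]
unit clause [2] forces x2=T; simplify:
  drop -2 from [-2, 3, 1] -> [3, 1]
  drop -2 from [-1, -2] -> [-1]
  drop -2 from [1, -2, 3] -> [1, 3]
  satisfied 1 clause(s); 5 remain; assigned so far: [2, 4]
unit clause [-1] forces x1=F; simplify:
  drop 1 from [3, 1] -> [3]
  drop 1 from [1, 3] -> [3]
  satisfied 3 clause(s); 2 remain; assigned so far: [1, 2, 4]
unit clause [3] forces x3=T; simplify:
  satisfied 2 clause(s); 0 remain; assigned so far: [1, 2, 3, 4]

Answer: x1=F x2=T x3=T x4=F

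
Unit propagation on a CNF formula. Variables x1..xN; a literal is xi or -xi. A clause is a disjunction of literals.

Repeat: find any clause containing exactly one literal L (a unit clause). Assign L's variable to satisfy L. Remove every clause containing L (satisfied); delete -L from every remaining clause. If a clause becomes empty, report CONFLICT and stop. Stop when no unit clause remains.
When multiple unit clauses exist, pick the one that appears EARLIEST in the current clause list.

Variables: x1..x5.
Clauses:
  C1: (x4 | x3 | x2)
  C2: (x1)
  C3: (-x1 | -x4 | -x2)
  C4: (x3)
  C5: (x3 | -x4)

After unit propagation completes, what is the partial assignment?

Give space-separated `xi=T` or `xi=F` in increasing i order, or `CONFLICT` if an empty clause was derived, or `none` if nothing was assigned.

unit clause [1] forces x1=T; simplify:
  drop -1 from [-1, -4, -2] -> [-4, -2]
  satisfied 1 clause(s); 4 remain; assigned so far: [1]
unit clause [3] forces x3=T; simplify:
  satisfied 3 clause(s); 1 remain; assigned so far: [1, 3]

Answer: x1=T x3=T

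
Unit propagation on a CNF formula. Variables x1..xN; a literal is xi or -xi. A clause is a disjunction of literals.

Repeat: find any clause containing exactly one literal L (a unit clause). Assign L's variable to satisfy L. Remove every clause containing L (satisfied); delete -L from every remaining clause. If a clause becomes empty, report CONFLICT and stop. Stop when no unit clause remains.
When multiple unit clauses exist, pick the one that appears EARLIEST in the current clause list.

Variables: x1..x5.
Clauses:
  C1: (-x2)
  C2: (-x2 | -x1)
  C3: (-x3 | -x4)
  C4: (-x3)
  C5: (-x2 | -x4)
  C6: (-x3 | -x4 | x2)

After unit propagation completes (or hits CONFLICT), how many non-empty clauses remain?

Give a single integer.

Answer: 0

Derivation:
unit clause [-2] forces x2=F; simplify:
  drop 2 from [-3, -4, 2] -> [-3, -4]
  satisfied 3 clause(s); 3 remain; assigned so far: [2]
unit clause [-3] forces x3=F; simplify:
  satisfied 3 clause(s); 0 remain; assigned so far: [2, 3]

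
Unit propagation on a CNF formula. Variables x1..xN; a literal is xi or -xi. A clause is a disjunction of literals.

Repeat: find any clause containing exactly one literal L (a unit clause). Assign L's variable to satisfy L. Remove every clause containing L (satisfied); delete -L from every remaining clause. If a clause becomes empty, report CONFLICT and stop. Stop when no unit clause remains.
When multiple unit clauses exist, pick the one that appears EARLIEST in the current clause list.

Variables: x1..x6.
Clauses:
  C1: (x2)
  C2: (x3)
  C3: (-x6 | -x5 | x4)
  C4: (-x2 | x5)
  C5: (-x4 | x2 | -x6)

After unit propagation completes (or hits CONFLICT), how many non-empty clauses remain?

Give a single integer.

unit clause [2] forces x2=T; simplify:
  drop -2 from [-2, 5] -> [5]
  satisfied 2 clause(s); 3 remain; assigned so far: [2]
unit clause [3] forces x3=T; simplify:
  satisfied 1 clause(s); 2 remain; assigned so far: [2, 3]
unit clause [5] forces x5=T; simplify:
  drop -5 from [-6, -5, 4] -> [-6, 4]
  satisfied 1 clause(s); 1 remain; assigned so far: [2, 3, 5]

Answer: 1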